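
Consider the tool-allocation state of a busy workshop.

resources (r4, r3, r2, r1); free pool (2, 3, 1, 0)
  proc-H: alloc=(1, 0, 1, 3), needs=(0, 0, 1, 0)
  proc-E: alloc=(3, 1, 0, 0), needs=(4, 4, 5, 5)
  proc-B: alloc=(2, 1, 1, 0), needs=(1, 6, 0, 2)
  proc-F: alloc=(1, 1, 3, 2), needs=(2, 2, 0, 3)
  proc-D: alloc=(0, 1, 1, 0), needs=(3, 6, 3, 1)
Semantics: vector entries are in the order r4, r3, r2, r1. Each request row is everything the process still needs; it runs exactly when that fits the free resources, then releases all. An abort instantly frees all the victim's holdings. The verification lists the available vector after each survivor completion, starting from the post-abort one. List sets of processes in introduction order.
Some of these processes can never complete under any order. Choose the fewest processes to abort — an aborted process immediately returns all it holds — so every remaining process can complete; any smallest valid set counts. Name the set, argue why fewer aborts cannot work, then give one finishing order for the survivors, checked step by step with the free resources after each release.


Minimum abort set: proc-B.
Key observation: the deadlocked proc-D becomes finishable only because proc-B released (2, 1, 1, 0); it completes at step 4 below.
Why nothing smaller works: aborting no one leaves the state deadlocked as given.
The survivors complete as proc-H, proc-F, proc-E, proc-D. Walking it through (starting from the post-abort pool):
  pool = (4, 4, 2, 0)
  run proc-H (needs (0, 0, 1, 0), free (4, 4, 2, 0)); after release of (1, 0, 1, 3) the pool is (5, 4, 3, 3)
  run proc-F (needs (2, 2, 0, 3), free (5, 4, 3, 3)); after release of (1, 1, 3, 2) the pool is (6, 5, 6, 5)
  run proc-E (needs (4, 4, 5, 5), free (6, 5, 6, 5)); after release of (3, 1, 0, 0) the pool is (9, 6, 6, 5)
  run proc-D (needs (3, 6, 3, 1), free (9, 6, 6, 5)); after release of (0, 1, 1, 0) the pool is (9, 7, 7, 5)


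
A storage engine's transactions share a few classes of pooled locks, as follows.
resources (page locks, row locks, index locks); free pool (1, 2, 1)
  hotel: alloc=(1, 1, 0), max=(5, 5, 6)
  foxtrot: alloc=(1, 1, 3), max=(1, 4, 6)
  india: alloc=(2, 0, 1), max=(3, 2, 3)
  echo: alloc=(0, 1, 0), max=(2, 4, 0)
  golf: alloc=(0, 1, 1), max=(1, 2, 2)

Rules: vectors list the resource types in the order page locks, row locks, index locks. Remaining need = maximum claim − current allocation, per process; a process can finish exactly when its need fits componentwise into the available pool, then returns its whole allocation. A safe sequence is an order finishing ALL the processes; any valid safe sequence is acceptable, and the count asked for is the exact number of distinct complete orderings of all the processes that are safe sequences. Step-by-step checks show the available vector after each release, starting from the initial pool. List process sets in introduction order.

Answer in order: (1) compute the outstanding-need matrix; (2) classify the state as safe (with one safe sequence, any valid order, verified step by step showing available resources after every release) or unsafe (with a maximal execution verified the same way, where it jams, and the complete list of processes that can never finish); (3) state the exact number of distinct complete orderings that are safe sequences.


(1) Remaining need (order page locks, row locks, index locks):
  hotel: (4, 4, 6)
  foxtrot: (0, 3, 3)
  india: (1, 2, 2)
  echo: (2, 3, 0)
  golf: (1, 1, 1)
(2) SAFE, for example via the order golf, india, foxtrot, echo, hotel.
Key observation: the first exact fit in this order is golf — it needs (1, 1, 1) with (1, 2, 1) free, meeting a requested resource to the last unit.
Walking it through:
  pool = (1, 2, 1)
  golf: need (1, 1, 1) fits (1, 2, 1); releases (0, 1, 1), pool now (1, 3, 2)
  india: need (1, 2, 2) fits (1, 3, 2); releases (2, 0, 1), pool now (3, 3, 3)
  foxtrot: need (0, 3, 3) fits (3, 3, 3); releases (1, 1, 3), pool now (4, 4, 6)
  echo: need (2, 3, 0) fits (4, 4, 6); releases (0, 1, 0), pool now (4, 5, 6)
  hotel: need (4, 4, 6) fits (4, 5, 6); releases (1, 1, 0), pool now (5, 6, 6)
(3) The exact count: 3 of the possible complete orderings are safe sequences.


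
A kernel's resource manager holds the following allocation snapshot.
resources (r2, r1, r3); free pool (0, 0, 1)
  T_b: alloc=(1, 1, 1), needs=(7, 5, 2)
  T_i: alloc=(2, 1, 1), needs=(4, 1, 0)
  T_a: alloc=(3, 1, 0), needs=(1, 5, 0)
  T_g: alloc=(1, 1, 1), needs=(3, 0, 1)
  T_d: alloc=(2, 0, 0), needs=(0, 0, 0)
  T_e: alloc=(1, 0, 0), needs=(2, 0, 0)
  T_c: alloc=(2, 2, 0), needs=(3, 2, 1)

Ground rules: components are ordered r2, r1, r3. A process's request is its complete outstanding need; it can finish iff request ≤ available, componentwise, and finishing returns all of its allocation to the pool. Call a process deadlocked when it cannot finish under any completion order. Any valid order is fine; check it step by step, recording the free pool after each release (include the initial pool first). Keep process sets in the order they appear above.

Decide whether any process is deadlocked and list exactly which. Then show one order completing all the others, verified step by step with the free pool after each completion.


The deadlocked set is T_b and T_a.
Key observation: no order helps: past T_d, T_e, T_g, T_i, T_c, the free pool tops out at (8, 4, 3), below what each blocked process needs in r1.
The rest can finish in the order T_d, T_e, T_g, T_i, T_c. Verifying each step:
  pool = (0, 0, 1)
  run T_d (needs (0, 0, 0), free (0, 0, 1)); after release of (2, 0, 0) the pool is (2, 0, 1)
  run T_e (needs (2, 0, 0), free (2, 0, 1)); after release of (1, 0, 0) the pool is (3, 0, 1)
  run T_g (needs (3, 0, 1), free (3, 0, 1)); after release of (1, 1, 1) the pool is (4, 1, 2)
  run T_i (needs (4, 1, 0), free (4, 1, 2)); after release of (2, 1, 1) the pool is (6, 2, 3)
  run T_c (needs (3, 2, 1), free (6, 2, 3)); after release of (2, 2, 0) the pool is (8, 4, 3)
The blocked processes can never fit:
  T_b still needs (7, 5, 2) but only (8, 4, 3) is free — short on r1
  T_a still needs (1, 5, 0) but only (8, 4, 3) is free — short on r1


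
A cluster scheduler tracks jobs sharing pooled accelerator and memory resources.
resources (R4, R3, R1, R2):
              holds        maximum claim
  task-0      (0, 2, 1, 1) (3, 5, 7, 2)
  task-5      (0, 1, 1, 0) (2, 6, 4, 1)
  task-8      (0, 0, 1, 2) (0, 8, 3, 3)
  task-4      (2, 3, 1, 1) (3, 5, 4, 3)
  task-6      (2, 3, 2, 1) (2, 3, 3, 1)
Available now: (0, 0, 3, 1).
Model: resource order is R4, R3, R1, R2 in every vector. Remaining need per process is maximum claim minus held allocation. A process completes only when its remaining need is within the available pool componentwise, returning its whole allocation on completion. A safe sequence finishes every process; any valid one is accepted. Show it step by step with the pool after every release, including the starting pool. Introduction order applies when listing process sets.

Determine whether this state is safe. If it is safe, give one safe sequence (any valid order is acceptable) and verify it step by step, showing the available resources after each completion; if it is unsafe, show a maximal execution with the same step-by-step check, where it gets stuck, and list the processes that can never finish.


SAFE — a valid safe sequence is task-6, task-4, task-5, task-0, task-8.
Key observation: task-4 is the earliest step where a requested resource binds exactly: need (1, 2, 3, 2), pool (2, 3, 5, 2) at its turn.
Walking it through:
  pool = (0, 0, 3, 1)
  run task-6 (needs (0, 0, 1, 0), free (0, 0, 3, 1)); after release of (2, 3, 2, 1) the pool is (2, 3, 5, 2)
  run task-4 (needs (1, 2, 3, 2), free (2, 3, 5, 2)); after release of (2, 3, 1, 1) the pool is (4, 6, 6, 3)
  run task-5 (needs (2, 5, 3, 1), free (4, 6, 6, 3)); after release of (0, 1, 1, 0) the pool is (4, 7, 7, 3)
  run task-0 (needs (3, 3, 6, 1), free (4, 7, 7, 3)); after release of (0, 2, 1, 1) the pool is (4, 9, 8, 4)
  run task-8 (needs (0, 8, 2, 1), free (4, 9, 8, 4)); after release of (0, 0, 1, 2) the pool is (4, 9, 9, 6)


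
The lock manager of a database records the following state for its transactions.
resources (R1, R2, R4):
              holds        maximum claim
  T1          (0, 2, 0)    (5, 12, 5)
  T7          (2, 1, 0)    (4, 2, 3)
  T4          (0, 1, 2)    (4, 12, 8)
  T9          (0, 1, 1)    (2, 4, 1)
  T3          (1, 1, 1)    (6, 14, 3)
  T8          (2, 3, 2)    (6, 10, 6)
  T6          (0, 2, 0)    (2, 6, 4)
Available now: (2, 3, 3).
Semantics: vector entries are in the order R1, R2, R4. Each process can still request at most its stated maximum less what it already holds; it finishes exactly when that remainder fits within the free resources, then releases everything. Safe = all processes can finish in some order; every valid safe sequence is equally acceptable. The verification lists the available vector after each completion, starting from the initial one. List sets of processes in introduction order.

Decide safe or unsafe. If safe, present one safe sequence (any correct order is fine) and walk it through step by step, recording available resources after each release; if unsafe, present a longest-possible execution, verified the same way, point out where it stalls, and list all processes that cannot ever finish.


SAFE. One safe sequence: T9, T6, T7, T8, T1, T4, T3.
Key observation: T9 marks the first exact bind of the order: its need (2, 3, 0) fits the free (2, 3, 3) with zero slack on a requested resource.
Step-by-step check:
  pool = (2, 3, 3)
  T9 needs (2, 3, 0) <= (2, 3, 3) -> finishes; pool += (0, 1, 1) = (2, 4, 4)
  T6 needs (2, 4, 4) <= (2, 4, 4) -> finishes; pool += (0, 2, 0) = (2, 6, 4)
  T7 needs (2, 1, 3) <= (2, 6, 4) -> finishes; pool += (2, 1, 0) = (4, 7, 4)
  T8 needs (4, 7, 4) <= (4, 7, 4) -> finishes; pool += (2, 3, 2) = (6, 10, 6)
  T1 needs (5, 10, 5) <= (6, 10, 6) -> finishes; pool += (0, 2, 0) = (6, 12, 6)
  T4 needs (4, 11, 6) <= (6, 12, 6) -> finishes; pool += (0, 1, 2) = (6, 13, 8)
  T3 needs (5, 13, 2) <= (6, 13, 8) -> finishes; pool += (1, 1, 1) = (7, 14, 9)


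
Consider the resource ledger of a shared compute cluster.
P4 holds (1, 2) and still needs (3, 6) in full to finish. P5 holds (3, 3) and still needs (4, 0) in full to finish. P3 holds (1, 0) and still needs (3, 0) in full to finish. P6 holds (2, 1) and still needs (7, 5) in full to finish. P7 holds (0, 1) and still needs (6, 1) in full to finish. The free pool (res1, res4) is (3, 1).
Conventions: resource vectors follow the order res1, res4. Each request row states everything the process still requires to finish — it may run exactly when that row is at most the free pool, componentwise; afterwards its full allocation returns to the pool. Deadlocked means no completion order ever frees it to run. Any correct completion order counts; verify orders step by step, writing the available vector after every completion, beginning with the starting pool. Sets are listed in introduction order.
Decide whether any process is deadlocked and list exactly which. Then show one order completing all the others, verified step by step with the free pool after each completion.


No process is deadlocked.
Key observation: no deadlock: P3 fits now, and the freed resources carry the rest through.
The rest can finish in the order P3, P5, P7, P6, P4. Verifying each step:
  pool = (3, 1)
  run P3 (needs (3, 0), free (3, 1)); after release of (1, 0) the pool is (4, 1)
  run P5 (needs (4, 0), free (4, 1)); after release of (3, 3) the pool is (7, 4)
  run P7 (needs (6, 1), free (7, 4)); after release of (0, 1) the pool is (7, 5)
  run P6 (needs (7, 5), free (7, 5)); after release of (2, 1) the pool is (9, 6)
  run P4 (needs (3, 6), free (9, 6)); after release of (1, 2) the pool is (10, 8)


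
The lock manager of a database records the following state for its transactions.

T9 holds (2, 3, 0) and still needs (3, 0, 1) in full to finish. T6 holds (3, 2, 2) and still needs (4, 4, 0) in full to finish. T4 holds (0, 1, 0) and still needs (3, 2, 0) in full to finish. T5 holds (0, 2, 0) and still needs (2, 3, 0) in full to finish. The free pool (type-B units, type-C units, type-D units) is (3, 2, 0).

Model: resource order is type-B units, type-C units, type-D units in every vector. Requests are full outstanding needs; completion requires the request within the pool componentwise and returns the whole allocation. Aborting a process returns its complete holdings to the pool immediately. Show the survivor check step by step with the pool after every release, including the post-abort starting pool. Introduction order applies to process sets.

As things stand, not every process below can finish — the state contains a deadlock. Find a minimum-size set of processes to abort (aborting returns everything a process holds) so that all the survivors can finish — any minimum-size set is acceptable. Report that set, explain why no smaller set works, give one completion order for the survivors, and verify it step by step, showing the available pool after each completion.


Abort T6.
Key observation: no ordering could ever have run T9 before the abort of T6; with (3, 2, 2) back in the pool it fits at step 1.
No smaller set exists: with zero aborts the deadlock remains.
One survivor order: T9, T5, T4. Step-by-step check (post-abort pool first):
  pool = (6, 4, 2)
  T9 needs (3, 0, 1) <= (6, 4, 2) -> finishes; pool += (2, 3, 0) = (8, 7, 2)
  T5 needs (2, 3, 0) <= (8, 7, 2) -> finishes; pool += (0, 2, 0) = (8, 9, 2)
  T4 needs (3, 2, 0) <= (8, 9, 2) -> finishes; pool += (0, 1, 0) = (8, 10, 2)


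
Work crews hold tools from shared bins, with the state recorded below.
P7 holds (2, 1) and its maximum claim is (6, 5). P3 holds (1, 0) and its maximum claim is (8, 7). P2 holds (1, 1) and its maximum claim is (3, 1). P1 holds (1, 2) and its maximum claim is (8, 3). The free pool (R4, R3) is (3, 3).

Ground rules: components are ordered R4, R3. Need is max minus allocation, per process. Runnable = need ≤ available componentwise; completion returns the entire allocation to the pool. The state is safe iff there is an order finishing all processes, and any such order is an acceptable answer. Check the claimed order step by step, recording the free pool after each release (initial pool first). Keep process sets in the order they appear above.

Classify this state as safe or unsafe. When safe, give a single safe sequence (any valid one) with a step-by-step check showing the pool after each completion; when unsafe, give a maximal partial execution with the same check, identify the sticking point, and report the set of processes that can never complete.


The state is UNSAFE.
Key observation: P2, P7 can finish, but then (6, 5) is all there is, and the blocked group's R4 demands exceed it.
Going as far as possible: P2, P7; after that, nothing fits. Verifying each step:
  pool = (3, 3)
  run P2 (needs (2, 0), free (3, 3)); after release of (1, 1) the pool is (4, 4)
  run P7 (needs (4, 4), free (4, 4)); after release of (2, 1) the pool is (6, 5)
  P3 cannot run: need (7, 7) vs free (6, 5) (insufficient R4 and R3)
  P1 cannot run: need (7, 1) vs free (6, 5) (insufficient R4)
Processes that can never finish: P3 and P1.


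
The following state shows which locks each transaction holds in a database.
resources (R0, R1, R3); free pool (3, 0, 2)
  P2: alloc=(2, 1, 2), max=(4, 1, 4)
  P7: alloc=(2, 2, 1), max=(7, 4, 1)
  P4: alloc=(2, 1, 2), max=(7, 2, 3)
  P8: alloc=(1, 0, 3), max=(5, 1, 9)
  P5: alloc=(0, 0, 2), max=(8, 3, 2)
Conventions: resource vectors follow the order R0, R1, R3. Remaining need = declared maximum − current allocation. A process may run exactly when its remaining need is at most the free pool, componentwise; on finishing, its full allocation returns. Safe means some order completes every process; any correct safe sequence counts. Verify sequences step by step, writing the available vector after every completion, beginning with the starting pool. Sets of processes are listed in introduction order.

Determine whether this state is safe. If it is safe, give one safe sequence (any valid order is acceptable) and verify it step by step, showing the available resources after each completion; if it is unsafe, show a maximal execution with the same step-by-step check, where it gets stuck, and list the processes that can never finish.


SAFE, for example via the order P2, P4, P7, P5, P8.
Key observation: reading the order forward, P2 is the first process whose need (2, 0, 2) meets the free pool (3, 0, 2) exactly on a resource it requests.
Check, step by step:
  pool = (3, 0, 2)
  P2 needs (2, 0, 2) <= (3, 0, 2) -> finishes; pool += (2, 1, 2) = (5, 1, 4)
  P4 needs (5, 1, 1) <= (5, 1, 4) -> finishes; pool += (2, 1, 2) = (7, 2, 6)
  P7 needs (5, 2, 0) <= (7, 2, 6) -> finishes; pool += (2, 2, 1) = (9, 4, 7)
  P5 needs (8, 3, 0) <= (9, 4, 7) -> finishes; pool += (0, 0, 2) = (9, 4, 9)
  P8 needs (4, 1, 6) <= (9, 4, 9) -> finishes; pool += (1, 0, 3) = (10, 4, 12)


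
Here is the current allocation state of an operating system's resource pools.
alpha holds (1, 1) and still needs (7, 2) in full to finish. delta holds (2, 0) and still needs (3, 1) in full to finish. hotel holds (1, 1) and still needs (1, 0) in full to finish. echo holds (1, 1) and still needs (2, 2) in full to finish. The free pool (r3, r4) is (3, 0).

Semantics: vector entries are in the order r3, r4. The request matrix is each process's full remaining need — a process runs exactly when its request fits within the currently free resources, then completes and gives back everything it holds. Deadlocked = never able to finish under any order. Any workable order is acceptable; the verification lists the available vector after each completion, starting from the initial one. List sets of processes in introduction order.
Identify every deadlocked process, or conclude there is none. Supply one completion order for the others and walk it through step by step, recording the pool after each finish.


The deadlocked set is alpha and echo.
Key observation: hotel, delta can finish, but then (6, 1) is all there is, and the blocked group's r4 demands exceed it.
One completion order for the rest: hotel, delta. Walking it through:
  pool = (3, 0)
  run hotel (needs (1, 0), free (3, 0)); after release of (1, 1) the pool is (4, 1)
  run delta (needs (3, 1), free (4, 1)); after release of (2, 0) the pool is (6, 1)
The blocked processes can never fit:
  alpha still needs (7, 2) but only (6, 1) is free — short on r3 and r4
  echo still needs (2, 2) but only (6, 1) is free — short on r4


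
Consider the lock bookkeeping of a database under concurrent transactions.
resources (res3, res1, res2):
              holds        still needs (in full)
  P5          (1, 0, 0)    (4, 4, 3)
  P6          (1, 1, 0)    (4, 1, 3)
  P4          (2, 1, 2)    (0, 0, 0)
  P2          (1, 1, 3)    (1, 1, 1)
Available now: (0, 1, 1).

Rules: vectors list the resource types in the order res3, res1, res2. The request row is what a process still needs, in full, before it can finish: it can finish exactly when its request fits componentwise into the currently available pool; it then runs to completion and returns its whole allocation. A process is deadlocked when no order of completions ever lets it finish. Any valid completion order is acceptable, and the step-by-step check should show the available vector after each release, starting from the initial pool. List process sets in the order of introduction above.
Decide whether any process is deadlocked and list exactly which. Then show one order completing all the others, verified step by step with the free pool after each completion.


The deadlocked set is P5 and P6.
Key observation: no order helps: past P4, P2, the free pool tops out at (3, 3, 6), below what each blocked process needs in res3.
One completion order for the rest: P4, P2. Verifying each step:
  pool = (0, 1, 1)
  run P4 (needs (0, 0, 0), free (0, 1, 1)); after release of (2, 1, 2) the pool is (2, 2, 3)
  run P2 (needs (1, 1, 1), free (2, 2, 3)); after release of (1, 1, 3) the pool is (3, 3, 6)
The stuck group stays short no matter what:
  blocked: P5 wants (4, 4, 3), pool (3, 3, 6) — not enough res3 and res1
  blocked: P6 wants (4, 1, 3), pool (3, 3, 6) — not enough res3


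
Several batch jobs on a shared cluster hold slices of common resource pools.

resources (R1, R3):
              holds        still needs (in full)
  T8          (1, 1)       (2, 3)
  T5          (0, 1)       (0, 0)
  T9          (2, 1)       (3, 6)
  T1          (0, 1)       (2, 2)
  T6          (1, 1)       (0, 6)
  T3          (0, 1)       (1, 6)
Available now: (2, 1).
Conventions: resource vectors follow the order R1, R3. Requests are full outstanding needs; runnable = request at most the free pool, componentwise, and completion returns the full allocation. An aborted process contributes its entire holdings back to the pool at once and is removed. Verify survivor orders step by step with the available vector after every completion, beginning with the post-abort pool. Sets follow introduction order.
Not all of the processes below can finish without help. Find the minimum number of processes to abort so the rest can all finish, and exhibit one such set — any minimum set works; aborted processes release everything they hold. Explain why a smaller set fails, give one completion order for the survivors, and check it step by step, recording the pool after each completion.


Abort T9 and T6.
Key observation: aborting T9 and T6 returns (3, 2), and T3 — hopeless before — runs at step 4 with the returned capacity in the pool.
No one abort is enough; case by case: T8 alone leaves T9 blocked (short on R3); T5 alone leaves T9 blocked (short on R3); T9 alone leaves T6 blocked (short on R3); T1 alone leaves T9 blocked (short on R3); T6 alone leaves T9 blocked (short on R3); T3 alone leaves T9 blocked (short on R3).
Survivors finish in the order: T8, T1, T5, T3. Check, step by step (pool after the aborts first):
  pool = (5, 3)
  T8: need (2, 3) fits (5, 3); releases (1, 1), pool now (6, 4)
  T1: need (2, 2) fits (6, 4); releases (0, 1), pool now (6, 5)
  T5: need (0, 0) fits (6, 5); releases (0, 1), pool now (6, 6)
  T3: need (1, 6) fits (6, 6); releases (0, 1), pool now (6, 7)


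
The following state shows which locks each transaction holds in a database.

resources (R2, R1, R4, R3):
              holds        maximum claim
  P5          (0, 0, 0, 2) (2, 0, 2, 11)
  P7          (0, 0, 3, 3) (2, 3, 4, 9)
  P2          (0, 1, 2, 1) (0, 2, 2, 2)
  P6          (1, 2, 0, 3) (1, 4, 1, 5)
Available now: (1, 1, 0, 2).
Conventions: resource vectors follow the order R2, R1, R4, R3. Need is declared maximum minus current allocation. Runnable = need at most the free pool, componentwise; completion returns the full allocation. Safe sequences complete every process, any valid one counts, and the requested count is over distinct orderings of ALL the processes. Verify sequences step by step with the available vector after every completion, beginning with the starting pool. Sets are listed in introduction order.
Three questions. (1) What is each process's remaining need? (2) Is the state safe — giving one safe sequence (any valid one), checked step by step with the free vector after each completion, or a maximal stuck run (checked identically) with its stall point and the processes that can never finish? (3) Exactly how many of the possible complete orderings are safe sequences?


(1) Need matrix, components ordered R2, R1, R4, R3:
  P5: (2, 0, 2, 9)
  P7: (2, 3, 1, 6)
  P2: (0, 1, 0, 1)
  P6: (0, 2, 1, 2)
(2) The state is SAFE; one workable sequence: P2, P6, P7, P5.
Key observation: reading the order forward, P2 is the first process whose need (0, 1, 0, 1) meets the free pool (1, 1, 0, 2) exactly on a resource it requests.
Check, step by step:
  pool = (1, 1, 0, 2)
  run P2 (needs (0, 1, 0, 1), free (1, 1, 0, 2)); after release of (0, 1, 2, 1) the pool is (1, 2, 2, 3)
  run P6 (needs (0, 2, 1, 2), free (1, 2, 2, 3)); after release of (1, 2, 0, 3) the pool is (2, 4, 2, 6)
  run P7 (needs (2, 3, 1, 6), free (2, 4, 2, 6)); after release of (0, 0, 3, 3) the pool is (2, 4, 5, 9)
  run P5 (needs (2, 0, 2, 9), free (2, 4, 5, 9)); after release of (0, 0, 0, 2) the pool is (2, 4, 5, 11)
(3) The exact count: 1 of the possible complete orderings is a safe sequence.


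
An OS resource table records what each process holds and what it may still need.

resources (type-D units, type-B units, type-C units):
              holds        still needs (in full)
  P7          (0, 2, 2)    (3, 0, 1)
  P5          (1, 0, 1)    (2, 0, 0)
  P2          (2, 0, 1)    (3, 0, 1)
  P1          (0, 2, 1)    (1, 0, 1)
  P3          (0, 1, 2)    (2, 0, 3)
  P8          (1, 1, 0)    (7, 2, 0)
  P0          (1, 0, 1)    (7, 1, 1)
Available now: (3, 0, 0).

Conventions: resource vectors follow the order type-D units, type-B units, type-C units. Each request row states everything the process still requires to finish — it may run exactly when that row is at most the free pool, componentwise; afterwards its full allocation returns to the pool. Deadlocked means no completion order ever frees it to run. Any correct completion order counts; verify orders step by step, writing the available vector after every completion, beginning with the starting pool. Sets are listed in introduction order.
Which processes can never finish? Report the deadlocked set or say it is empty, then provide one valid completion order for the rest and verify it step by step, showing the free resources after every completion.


Deadlocked set: P8 and P0.
Key observation: type-D units is the bottleneck — with P5, P7, P3, P2, P1 done the pool holds (6, 5, 7), short of every remaining need.
A valid finishing order for the others: P5, P7, P3, P2, P1. Verifying each step:
  pool = (3, 0, 0)
  run P5 (needs (2, 0, 0), free (3, 0, 0)); after release of (1, 0, 1) the pool is (4, 0, 1)
  run P7 (needs (3, 0, 1), free (4, 0, 1)); after release of (0, 2, 2) the pool is (4, 2, 3)
  run P3 (needs (2, 0, 3), free (4, 2, 3)); after release of (0, 1, 2) the pool is (4, 3, 5)
  run P2 (needs (3, 0, 1), free (4, 3, 5)); after release of (2, 0, 1) the pool is (6, 3, 6)
  run P1 (needs (1, 0, 1), free (6, 3, 6)); after release of (0, 2, 1) the pool is (6, 5, 7)
The blocked processes can never fit:
  blocked: P8 wants (7, 2, 0), pool (6, 5, 7) — not enough type-D units
  blocked: P0 wants (7, 1, 1), pool (6, 5, 7) — not enough type-D units


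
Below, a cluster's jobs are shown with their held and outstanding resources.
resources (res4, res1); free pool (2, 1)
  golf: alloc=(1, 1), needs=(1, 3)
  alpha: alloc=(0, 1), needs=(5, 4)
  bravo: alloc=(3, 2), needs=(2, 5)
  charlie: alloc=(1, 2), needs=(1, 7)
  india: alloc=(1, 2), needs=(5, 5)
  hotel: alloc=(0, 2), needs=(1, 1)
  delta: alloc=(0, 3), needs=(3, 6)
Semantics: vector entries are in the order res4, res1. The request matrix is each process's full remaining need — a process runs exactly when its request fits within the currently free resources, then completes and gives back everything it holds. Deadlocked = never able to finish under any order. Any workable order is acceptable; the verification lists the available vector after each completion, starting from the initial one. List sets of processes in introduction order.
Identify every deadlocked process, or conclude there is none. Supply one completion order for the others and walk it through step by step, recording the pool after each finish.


The deadlocked set is alpha, bravo, charlie, india and delta.
Key observation: after hotel, golf the pool peaks at (3, 4), and each blocked process is short somewhere: alpha on res4; bravo on res1; charlie on res1; india on res4, res1; delta on res1.
A valid finishing order for the others: hotel, golf. Check, step by step:
  pool = (2, 1)
  hotel needs (1, 1) <= (2, 1) -> finishes; pool += (0, 2) = (2, 3)
  golf needs (1, 3) <= (2, 3) -> finishes; pool += (1, 1) = (3, 4)
None of the blocked processes ever fits:
  blocked: alpha wants (5, 4), pool (3, 4) — not enough res4
  blocked: bravo wants (2, 5), pool (3, 4) — not enough res1
  blocked: charlie wants (1, 7), pool (3, 4) — not enough res1
  blocked: india wants (5, 5), pool (3, 4) — not enough res4 and res1
  blocked: delta wants (3, 6), pool (3, 4) — not enough res1


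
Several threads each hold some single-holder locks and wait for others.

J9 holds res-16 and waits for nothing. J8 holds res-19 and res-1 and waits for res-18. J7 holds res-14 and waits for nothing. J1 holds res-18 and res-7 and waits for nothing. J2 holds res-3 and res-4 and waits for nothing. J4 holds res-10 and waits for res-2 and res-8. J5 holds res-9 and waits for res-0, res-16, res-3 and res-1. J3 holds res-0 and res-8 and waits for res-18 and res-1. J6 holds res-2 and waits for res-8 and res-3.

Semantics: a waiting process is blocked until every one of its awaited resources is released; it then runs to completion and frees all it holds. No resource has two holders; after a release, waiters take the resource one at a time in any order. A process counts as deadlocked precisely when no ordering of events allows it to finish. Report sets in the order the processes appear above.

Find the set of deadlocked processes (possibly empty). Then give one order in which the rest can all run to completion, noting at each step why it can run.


No process is deadlocked.
Key observation: the wait graph is acyclic; completion cascades from the unblocked processes through everyone else.
The rest can finish in the order J1, J2, J8, J3, J9, J7, J6, J5, J4.
Verifying each step:
  run J1 (it waits on nothing); releases res-18 and res-7
  run J2 (it waits on nothing); releases res-3 and res-4
  J8: everything it awaited (res-18) is free; runs, freeing res-19 and res-1
  J3: everything it awaited (res-18 and res-1) is free; runs, freeing res-0 and res-8
  run J9 (it waits on nothing); releases res-16
  run J7 (it waits on nothing); releases res-14
  J6: everything it awaited (res-8 and res-3) is free; runs, freeing res-2
  J5: everything it awaited (res-0, res-16, res-3 and res-1) is free; runs, freeing res-9
  J4: everything it awaited (res-2 and res-8) is free; runs, freeing res-10


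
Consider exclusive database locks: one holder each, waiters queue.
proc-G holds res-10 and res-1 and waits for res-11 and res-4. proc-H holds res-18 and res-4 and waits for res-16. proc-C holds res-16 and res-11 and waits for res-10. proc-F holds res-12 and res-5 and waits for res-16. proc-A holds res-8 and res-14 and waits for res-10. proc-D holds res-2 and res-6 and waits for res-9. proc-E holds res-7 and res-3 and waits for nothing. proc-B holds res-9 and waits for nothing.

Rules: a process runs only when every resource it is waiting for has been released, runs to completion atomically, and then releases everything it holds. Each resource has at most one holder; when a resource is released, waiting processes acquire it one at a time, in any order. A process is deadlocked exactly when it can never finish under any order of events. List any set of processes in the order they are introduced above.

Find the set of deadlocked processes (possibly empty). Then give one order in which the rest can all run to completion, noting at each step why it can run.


The deadlocked set is proc-G, proc-H, proc-C, proc-F and proc-A.
Key observation: the waits loop around proc-G -> proc-H -> proc-C -> proc-G with no way out; proc-F and proc-A wait into the deadlock from upstream.
The rest can finish in the order proc-B, proc-D, proc-E.
Check, step by step:
  run proc-B (it waits on nothing); releases res-9
  proc-D: everything it awaited (res-9) is free; runs, freeing res-2 and res-6
  run proc-E (it waits on nothing); releases res-7 and res-3


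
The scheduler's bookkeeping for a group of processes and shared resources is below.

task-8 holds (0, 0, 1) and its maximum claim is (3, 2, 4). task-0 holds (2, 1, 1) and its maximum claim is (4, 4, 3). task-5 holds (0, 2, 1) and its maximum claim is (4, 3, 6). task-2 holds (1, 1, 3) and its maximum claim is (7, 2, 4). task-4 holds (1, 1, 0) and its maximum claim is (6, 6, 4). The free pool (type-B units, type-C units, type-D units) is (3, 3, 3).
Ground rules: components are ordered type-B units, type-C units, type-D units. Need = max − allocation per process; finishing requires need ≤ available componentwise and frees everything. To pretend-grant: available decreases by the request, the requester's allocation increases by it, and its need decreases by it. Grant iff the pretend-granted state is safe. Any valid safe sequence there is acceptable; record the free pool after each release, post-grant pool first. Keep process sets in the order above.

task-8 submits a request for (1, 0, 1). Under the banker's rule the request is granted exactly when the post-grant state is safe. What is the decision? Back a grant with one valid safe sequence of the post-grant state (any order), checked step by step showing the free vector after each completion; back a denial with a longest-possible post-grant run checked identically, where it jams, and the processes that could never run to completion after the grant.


GRANT. The post-grant state is safe; one safe sequence: task-8, task-0, task-5, task-4, task-2.
Key observation: even at the reduced pool (2, 3, 2), task-8 fits immediately, so safety survives the grant.
Check on the post-grant state, step by step:
  pool = (2, 3, 2)
  task-8 needs (2, 2, 2) <= (2, 3, 2) -> finishes; pool += (1, 0, 2) = (3, 3, 4)
  task-0 needs (2, 3, 2) <= (3, 3, 4) -> finishes; pool += (2, 1, 1) = (5, 4, 5)
  task-5 needs (4, 1, 5) <= (5, 4, 5) -> finishes; pool += (0, 2, 1) = (5, 6, 6)
  task-4 needs (5, 5, 4) <= (5, 6, 6) -> finishes; pool += (1, 1, 0) = (6, 7, 6)
  task-2 needs (6, 1, 1) <= (6, 7, 6) -> finishes; pool += (1, 1, 3) = (7, 8, 9)


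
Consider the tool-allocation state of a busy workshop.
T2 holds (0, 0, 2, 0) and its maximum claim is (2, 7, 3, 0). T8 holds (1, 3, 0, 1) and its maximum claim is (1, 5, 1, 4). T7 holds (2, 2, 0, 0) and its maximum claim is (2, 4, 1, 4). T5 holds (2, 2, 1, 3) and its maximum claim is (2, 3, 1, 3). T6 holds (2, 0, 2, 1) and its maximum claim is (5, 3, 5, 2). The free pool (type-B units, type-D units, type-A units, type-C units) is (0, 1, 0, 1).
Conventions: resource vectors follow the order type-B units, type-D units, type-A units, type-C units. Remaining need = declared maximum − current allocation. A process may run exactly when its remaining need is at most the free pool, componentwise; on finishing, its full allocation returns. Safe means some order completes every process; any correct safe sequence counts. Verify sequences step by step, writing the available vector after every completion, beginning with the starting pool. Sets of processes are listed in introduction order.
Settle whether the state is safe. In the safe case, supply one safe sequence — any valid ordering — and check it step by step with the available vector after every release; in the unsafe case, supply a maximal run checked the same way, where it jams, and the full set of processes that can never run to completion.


The state is SAFE; one workable sequence: T5, T8, T7, T2, T6.
Key observation: T5 marks the first exact bind of the order: its need (0, 1, 0, 0) fits the free (0, 1, 0, 1) with zero slack on a requested resource.
Step-by-step check:
  pool = (0, 1, 0, 1)
  T5 needs (0, 1, 0, 0) <= (0, 1, 0, 1) -> finishes; pool += (2, 2, 1, 3) = (2, 3, 1, 4)
  T8 needs (0, 2, 1, 3) <= (2, 3, 1, 4) -> finishes; pool += (1, 3, 0, 1) = (3, 6, 1, 5)
  T7 needs (0, 2, 1, 4) <= (3, 6, 1, 5) -> finishes; pool += (2, 2, 0, 0) = (5, 8, 1, 5)
  T2 needs (2, 7, 1, 0) <= (5, 8, 1, 5) -> finishes; pool += (0, 0, 2, 0) = (5, 8, 3, 5)
  T6 needs (3, 3, 3, 1) <= (5, 8, 3, 5) -> finishes; pool += (2, 0, 2, 1) = (7, 8, 5, 6)


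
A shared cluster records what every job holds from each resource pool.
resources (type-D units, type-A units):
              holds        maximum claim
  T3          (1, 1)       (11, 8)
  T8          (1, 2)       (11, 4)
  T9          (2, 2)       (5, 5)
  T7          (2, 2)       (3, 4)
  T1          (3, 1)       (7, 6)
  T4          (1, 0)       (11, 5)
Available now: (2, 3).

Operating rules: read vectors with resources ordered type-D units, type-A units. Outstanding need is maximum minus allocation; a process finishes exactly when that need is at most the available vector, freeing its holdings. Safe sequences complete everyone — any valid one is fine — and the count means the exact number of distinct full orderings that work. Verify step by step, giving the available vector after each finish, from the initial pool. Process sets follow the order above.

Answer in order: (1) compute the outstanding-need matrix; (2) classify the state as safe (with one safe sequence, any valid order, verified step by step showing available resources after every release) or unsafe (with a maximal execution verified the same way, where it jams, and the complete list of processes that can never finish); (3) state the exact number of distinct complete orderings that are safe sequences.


(1) Need matrix, components ordered type-D units, type-A units:
  T3: (10, 7)
  T8: (10, 2)
  T9: (3, 3)
  T7: (1, 2)
  T1: (4, 5)
  T4: (10, 5)
(2) The state is UNSAFE.
Key observation: the pool after T7, T1, T9 is (9, 8); every surviving request exceeds it in type-D units, so progress ends there.
Going as far as possible: T7, T1, T9; after that, nothing fits. Check, step by step:
  pool = (2, 3)
  T7 needs (1, 2) <= (2, 3) -> finishes; pool += (2, 2) = (4, 5)
  T1 needs (4, 5) <= (4, 5) -> finishes; pool += (3, 1) = (7, 6)
  T9 needs (3, 3) <= (7, 6) -> finishes; pool += (2, 2) = (9, 8)
  blocked: T3 wants (10, 7), pool (9, 8) — not enough type-D units
  blocked: T8 wants (10, 2), pool (9, 8) — not enough type-D units
  blocked: T4 wants (10, 5), pool (9, 8) — not enough type-D units
Processes that can never finish: T3, T8 and T4.
(3) Exactly 0 of the possible complete orderings are safe sequences.


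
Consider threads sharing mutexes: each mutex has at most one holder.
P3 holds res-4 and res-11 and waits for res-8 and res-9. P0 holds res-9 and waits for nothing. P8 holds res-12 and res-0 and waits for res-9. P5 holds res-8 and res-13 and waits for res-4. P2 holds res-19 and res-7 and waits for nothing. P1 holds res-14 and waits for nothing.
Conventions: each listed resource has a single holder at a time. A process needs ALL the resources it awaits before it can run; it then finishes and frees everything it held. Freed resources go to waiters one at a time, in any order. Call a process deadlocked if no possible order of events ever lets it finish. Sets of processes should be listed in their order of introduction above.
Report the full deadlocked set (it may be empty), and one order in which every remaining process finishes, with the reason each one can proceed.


The deadlocked set is P3 and P5.
Key observation: the wait chain closes on itself along P3 -> P5 -> P3; no other process is dragged down with it.
One completion order for the rest: P0, P1, P8, P2.
Step-by-step check:
  run P0 (it waits on nothing); releases res-9
  run P1 (it waits on nothing); releases res-14
  P8: everything it awaited (res-9) is free; runs, freeing res-12 and res-0
  run P2 (it waits on nothing); releases res-19 and res-7


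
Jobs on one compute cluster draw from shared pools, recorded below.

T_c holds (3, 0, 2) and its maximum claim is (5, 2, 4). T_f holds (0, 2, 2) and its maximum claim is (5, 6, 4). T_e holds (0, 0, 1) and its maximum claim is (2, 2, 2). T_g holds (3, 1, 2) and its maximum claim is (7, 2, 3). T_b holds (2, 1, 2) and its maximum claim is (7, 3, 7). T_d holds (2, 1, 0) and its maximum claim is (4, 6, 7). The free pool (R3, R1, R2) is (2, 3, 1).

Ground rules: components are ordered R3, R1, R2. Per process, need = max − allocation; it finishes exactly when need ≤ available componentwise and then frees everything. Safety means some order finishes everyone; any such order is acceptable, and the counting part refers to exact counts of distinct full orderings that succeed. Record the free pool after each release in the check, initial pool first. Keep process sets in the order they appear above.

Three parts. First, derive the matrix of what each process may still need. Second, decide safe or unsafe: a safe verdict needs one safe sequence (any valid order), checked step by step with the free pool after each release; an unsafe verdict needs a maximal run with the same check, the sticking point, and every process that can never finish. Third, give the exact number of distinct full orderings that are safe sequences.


(1) Outstanding need per process (order R3, R1, R2):
  T_c: (2, 2, 2)
  T_f: (5, 4, 2)
  T_e: (2, 2, 1)
  T_g: (4, 1, 1)
  T_b: (5, 2, 5)
  T_d: (2, 5, 7)
(2) The state is SAFE; one workable sequence: T_e, T_c, T_g, T_f, T_d, T_b.
Key observation: the first exact fit in this order is T_e — it needs (2, 2, 1) with (2, 3, 1) free, meeting a requested resource to the last unit.
Check, step by step:
  pool = (2, 3, 1)
  run T_e (needs (2, 2, 1), free (2, 3, 1)); after release of (0, 0, 1) the pool is (2, 3, 2)
  run T_c (needs (2, 2, 2), free (2, 3, 2)); after release of (3, 0, 2) the pool is (5, 3, 4)
  run T_g (needs (4, 1, 1), free (5, 3, 4)); after release of (3, 1, 2) the pool is (8, 4, 6)
  run T_f (needs (5, 4, 2), free (8, 4, 6)); after release of (0, 2, 2) the pool is (8, 6, 8)
  run T_d (needs (2, 5, 7), free (8, 6, 8)); after release of (2, 1, 0) the pool is (10, 7, 8)
  run T_b (needs (5, 2, 5), free (10, 7, 8)); after release of (2, 1, 2) the pool is (12, 8, 10)
(3) Precisely 4 of the possible complete orderings are safe sequences.
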